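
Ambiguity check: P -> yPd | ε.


balanced y^n…d^n: each string has a unique parse
Unambiguous


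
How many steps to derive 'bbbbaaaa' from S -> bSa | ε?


Derivation: S => bSa => bbSaa => bbbSaaa => bbbbSaaaa => bbbbaaaa
Steps: 5


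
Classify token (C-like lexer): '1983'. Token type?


Pattern: digits only
Type: INTEGER_LITERAL


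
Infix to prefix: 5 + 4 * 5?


'*' binds tighter: tree is (+ 5 (* 4 5))
Prefix: + 5 * 4 5


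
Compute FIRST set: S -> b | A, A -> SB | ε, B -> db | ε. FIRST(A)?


Per alternative of A: FIRST(SB) = {b, d, ε}; FIRST(ε) = {ε}
FIRST(A) = {b, d, ε}


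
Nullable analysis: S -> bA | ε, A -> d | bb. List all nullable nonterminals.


A nonterminal is nullable iff some alternative derives ε (directly, or every symbol in it is nullable)
Nullable: {S}


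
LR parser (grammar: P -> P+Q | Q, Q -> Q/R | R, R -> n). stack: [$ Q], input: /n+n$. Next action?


shift '/' to continue Q -> Q/R
Action: shift


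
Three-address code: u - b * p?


Break into single-operator statements:
t1 = b * p
t2 = u - t1


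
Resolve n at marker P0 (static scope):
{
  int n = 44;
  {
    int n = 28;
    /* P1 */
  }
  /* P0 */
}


n declared in the same block as P0
n = 44


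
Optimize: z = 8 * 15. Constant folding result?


8 * 15 = 120 at compile time
Optimized: z = 120


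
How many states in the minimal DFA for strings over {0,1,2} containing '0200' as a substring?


KMP-style automaton: 4 progress states + 1 absorbing accept = 5
Minimal DFA: 5 states


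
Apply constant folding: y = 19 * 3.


19 * 3 = 57 at compile time
Optimized: y = 57


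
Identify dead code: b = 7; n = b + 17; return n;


b is read by n's definition; n is returned
No dead code


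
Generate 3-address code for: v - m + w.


Break into single-operator statements:
t1 = v - m
t2 = t1 + w


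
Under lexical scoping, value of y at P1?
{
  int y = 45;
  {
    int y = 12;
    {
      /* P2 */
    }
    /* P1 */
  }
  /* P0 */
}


y declared in the same block as P1
y = 12


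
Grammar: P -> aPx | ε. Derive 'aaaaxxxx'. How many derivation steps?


Derivation: P => aPx => aaPxx => aaaPxxx => aaaaPxxxx => aaaaxxxx
Steps: 5


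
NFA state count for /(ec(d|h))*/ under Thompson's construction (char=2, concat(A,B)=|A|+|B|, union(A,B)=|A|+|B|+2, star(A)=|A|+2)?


Syntax tree has 4 char leaf(s), 1 union(s), 1 star(s)
chars contribute 4×2 = 8; each union adds +2; each star adds +2
Total: 8 + 2 + 2 = 12 states


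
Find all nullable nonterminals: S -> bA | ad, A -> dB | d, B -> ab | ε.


A nonterminal is nullable iff some alternative derives ε (directly, or every symbol in it is nullable)
Nullable: {B}


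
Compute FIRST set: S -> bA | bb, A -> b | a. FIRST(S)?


Per alternative of S: FIRST(bA) = {b}; FIRST(bb) = {b}
FIRST(S) = {b}


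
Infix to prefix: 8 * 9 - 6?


left-to-right (same/higher precedence on left): tree is (- (* 8 9) 6)
Prefix: - * 8 9 6


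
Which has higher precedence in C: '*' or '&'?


'*' is multiplicative (level 10); '&' is bitwise AND (level 5)
Higher level binds tighter
'*' has higher precedence than '&'


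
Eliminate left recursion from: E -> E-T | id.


Left-recursive alternatives: E-T; non-recursive: id
Introduce E': E -> idE', E' -> -TE' | ε


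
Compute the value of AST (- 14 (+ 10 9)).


Evaluate inner: (+ 10 9) = 19
Evaluate root: (- 14 19) = -5
Result: -5


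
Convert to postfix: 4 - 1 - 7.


Left to right (same or higher precedence on left)
Postfix: 4 1 - 7 -


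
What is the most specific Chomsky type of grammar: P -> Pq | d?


Left-linear: every RHS is a terminal or one nonterminal followed by a terminal
Classification: Type 3 (Regular)


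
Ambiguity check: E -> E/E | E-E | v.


'v/v-v' has two parse trees (no precedence encoded between / and -)
Ambiguous


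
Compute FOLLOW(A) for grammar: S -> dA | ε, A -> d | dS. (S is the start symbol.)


$ ∈ FOLLOW(S). For each A -> αBβ: add FIRST(β)\{ε} to FOLLOW(B); if β nullable, add FOLLOW(A).
FOLLOW(A) = {$}


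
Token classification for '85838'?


Pattern: digits only
Type: INTEGER_LITERAL


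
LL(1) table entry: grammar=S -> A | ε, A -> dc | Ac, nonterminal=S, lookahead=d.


For [S, d]: 'd' ∈ FIRST(A)
Entry: S -> A


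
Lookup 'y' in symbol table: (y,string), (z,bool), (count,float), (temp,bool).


Lookup 'y' → type string


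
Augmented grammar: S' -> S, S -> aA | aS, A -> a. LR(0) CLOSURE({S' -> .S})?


Start: S' -> .S
For each item with dot before a nonterminal B, add B -> .γ for every B-production
Closure: [S' -> .S, S -> .aA, S -> .aS]


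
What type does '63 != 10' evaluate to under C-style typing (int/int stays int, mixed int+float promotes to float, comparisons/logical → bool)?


Operand types: int != int
Rule: comparison yields bool
Result type: bool


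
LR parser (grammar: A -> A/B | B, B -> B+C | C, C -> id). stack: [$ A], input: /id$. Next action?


shift '/' to continue A -> A/B
Action: shift


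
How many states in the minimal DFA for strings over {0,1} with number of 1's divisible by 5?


Track (count of 1) mod 5: states 0..4, accept at 0
Minimal DFA: 5 states


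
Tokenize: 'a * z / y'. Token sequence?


Scan left to right, longest-match per lexeme
Tokens: ID(a), OP(*), ID(z), OP(/), ID(y)


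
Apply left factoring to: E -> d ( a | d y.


Common prefix: 'd'
Factored: E -> d E', E' -> ( a | y


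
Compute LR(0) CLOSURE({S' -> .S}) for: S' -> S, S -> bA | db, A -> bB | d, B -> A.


Start: S' -> .S
For each item with dot before a nonterminal B, add B -> .γ for every B-production
Closure: [S' -> .S, S -> .bA, S -> .db]


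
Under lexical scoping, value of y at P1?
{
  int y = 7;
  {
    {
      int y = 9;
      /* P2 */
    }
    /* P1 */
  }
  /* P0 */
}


P1's block does not declare y; resolves to the enclosing declaration at depth 0
y = 7


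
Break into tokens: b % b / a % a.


Scan left to right, longest-match per lexeme
Tokens: ID(b), OP(%), ID(b), OP(/), ID(a), OP(%), ID(a)


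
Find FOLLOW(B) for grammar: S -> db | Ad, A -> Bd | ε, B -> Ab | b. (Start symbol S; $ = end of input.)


$ ∈ FOLLOW(S). For each A -> αBβ: add FIRST(β)\{ε} to FOLLOW(B); if β nullable, add FOLLOW(A).
FOLLOW(B) = {d}


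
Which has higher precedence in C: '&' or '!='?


'!=' is equality (level 6); '&' is bitwise AND (level 5)
Higher level binds tighter
'!=' has higher precedence than '&'


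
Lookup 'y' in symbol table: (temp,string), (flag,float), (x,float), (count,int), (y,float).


Lookup 'y' → type float


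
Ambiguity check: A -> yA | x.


right-linear, alternatives start with distinct terminals 'y' vs 'x': unique leftmost derivation
Unambiguous


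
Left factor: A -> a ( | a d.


Common prefix: 'a'
Factored: A -> a A', A' -> ( | d


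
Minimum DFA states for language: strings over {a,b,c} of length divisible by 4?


Track length mod 4: states 0..3, accept at 0
Minimal DFA: 4 states


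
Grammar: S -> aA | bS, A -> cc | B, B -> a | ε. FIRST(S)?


Per alternative of S: FIRST(aA) = {a}; FIRST(bS) = {b}
FIRST(S) = {a, b}


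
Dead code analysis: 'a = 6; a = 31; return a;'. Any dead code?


first assignment to a is overwritten before any read
Dead: 'a = 6'


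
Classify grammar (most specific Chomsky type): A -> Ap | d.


Left-linear: every RHS is a terminal or one nonterminal followed by a terminal
Classification: Type 3 (Regular)


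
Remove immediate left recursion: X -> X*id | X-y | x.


Left-recursive alternatives: X*id, X-y; non-recursive: x
Introduce X': X -> xX', X' -> *idX' | -yX' | ε


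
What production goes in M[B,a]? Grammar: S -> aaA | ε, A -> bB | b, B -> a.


For [B, a]: 'a' ∈ FIRST(a)
Entry: B -> a


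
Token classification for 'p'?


Pattern: letter/underscore followed by alphanumerics, not a keyword
Type: IDENTIFIER


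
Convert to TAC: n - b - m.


Break into single-operator statements:
t1 = n - b
t2 = t1 - m


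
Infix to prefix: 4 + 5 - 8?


left-to-right (same/higher precedence on left): tree is (- (+ 4 5) 8)
Prefix: - + 4 5 8


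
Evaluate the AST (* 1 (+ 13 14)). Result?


Evaluate inner: (+ 13 14) = 27
Evaluate root: (* 1 27) = 27
Result: 27


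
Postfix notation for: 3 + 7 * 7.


* has higher precedence, evaluate 7*7 first
Postfix: 3 7 7 * +


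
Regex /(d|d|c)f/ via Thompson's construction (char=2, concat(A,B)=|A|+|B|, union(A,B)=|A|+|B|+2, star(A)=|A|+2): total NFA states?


Syntax tree has 4 char leaf(s), 2 union(s), 0 star(s)
chars contribute 4×2 = 8; each union adds +2; each star adds +2
Total: 8 + 4 + 0 = 12 states


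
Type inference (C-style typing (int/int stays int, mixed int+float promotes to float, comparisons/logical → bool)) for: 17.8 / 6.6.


Operand types: float / float
Rule: mixed int/float promotes to float; int/int stays int
Result type: float


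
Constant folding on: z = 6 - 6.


6 - 6 = 0 at compile time
Optimized: z = 0


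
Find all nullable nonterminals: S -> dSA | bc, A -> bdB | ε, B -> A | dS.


A nonterminal is nullable iff some alternative derives ε (directly, or every symbol in it is nullable)
Nullable: {A, B}


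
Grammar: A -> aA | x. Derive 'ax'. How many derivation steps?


Derivation: A => aA => ax
Steps: 2


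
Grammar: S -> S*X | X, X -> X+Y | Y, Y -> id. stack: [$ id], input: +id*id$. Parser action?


'id' on top is the handle for Y -> id
Action: reduce (Y -> id)


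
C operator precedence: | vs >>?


'>>' is shift (level 8); '|' is bitwise OR (level 3)
Higher level binds tighter
'>>' has higher precedence than '|'


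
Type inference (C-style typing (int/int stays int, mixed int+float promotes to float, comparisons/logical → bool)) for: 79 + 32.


Operand types: int + int
Rule: mixed int/float promotes to float; int/int stays int
Result type: int


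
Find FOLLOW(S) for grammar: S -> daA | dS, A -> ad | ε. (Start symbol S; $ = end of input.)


$ ∈ FOLLOW(S). For each A -> αBβ: add FIRST(β)\{ε} to FOLLOW(B); if β nullable, add FOLLOW(A).
FOLLOW(S) = {$}


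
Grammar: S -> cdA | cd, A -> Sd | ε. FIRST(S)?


Per alternative of S: FIRST(cdA) = {c}; FIRST(cd) = {c}
FIRST(S) = {c}


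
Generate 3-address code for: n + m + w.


Break into single-operator statements:
t1 = n + m
t2 = t1 + w


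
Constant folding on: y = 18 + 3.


18 + 3 = 21 at compile time
Optimized: y = 21


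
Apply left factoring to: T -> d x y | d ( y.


Common prefix: 'd'
Factored: T -> d T', T' -> x y | ( y


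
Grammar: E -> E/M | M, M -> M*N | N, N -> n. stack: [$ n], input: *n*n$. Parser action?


'n' on top is the handle for N -> n
Action: reduce (N -> n)


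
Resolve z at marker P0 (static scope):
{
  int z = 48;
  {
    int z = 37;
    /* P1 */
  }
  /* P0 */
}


z declared in the same block as P0
z = 48


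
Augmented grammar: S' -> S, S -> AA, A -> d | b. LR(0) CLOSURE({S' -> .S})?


Start: S' -> .S
For each item with dot before a nonterminal B, add B -> .γ for every B-production
Closure: [S' -> .S, S -> .AA, A -> .d, A -> .b]


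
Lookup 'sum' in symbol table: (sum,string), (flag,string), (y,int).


Lookup 'sum' → type string


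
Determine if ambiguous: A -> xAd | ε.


balanced x^n…d^n: each string has a unique parse
Unambiguous


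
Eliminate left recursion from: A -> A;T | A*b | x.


Left-recursive alternatives: A;T, A*b; non-recursive: x
Introduce A': A -> xA', A' -> ;TA' | *bA' | ε


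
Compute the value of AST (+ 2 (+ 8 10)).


Evaluate inner: (+ 8 10) = 18
Evaluate root: (+ 2 18) = 20
Result: 20


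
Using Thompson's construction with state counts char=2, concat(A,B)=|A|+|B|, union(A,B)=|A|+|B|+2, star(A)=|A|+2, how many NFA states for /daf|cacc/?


Syntax tree has 7 char leaf(s), 1 union(s), 0 star(s)
chars contribute 7×2 = 14; each union adds +2; each star adds +2
Total: 14 + 2 + 0 = 16 states


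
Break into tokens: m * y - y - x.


Scan left to right, longest-match per lexeme
Tokens: ID(m), OP(*), ID(y), OP(-), ID(y), OP(-), ID(x)


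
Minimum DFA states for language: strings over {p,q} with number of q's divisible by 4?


Track (count of q) mod 4: states 0..3, accept at 0
Minimal DFA: 4 states


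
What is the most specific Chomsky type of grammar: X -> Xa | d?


Left-linear: every RHS is a terminal or one nonterminal followed by a terminal
Classification: Type 3 (Regular)


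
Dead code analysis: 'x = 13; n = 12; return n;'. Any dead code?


x is assigned but never read
Dead: 'x = 13'


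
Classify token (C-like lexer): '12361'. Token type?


Pattern: digits only
Type: INTEGER_LITERAL


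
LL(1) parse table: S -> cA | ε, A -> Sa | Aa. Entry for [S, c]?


For [S, c]: 'c' ∈ FIRST(cA)
Entry: S -> cA


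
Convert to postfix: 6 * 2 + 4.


Left to right (same or higher precedence on left)
Postfix: 6 2 * 4 +


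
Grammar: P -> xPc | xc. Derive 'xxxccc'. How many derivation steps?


Derivation: P => xPc => xxPcc => xxxccc
Steps: 3


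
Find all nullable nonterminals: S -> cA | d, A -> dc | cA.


A nonterminal is nullable iff some alternative derives ε (directly, or every symbol in it is nullable)
Nullable: {}


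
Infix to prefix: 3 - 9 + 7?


left-to-right (same/higher precedence on left): tree is (+ (- 3 9) 7)
Prefix: + - 3 9 7


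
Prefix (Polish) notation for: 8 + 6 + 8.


left-to-right (same/higher precedence on left): tree is (+ (+ 8 6) 8)
Prefix: + + 8 6 8


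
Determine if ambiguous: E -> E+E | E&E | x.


'x+x&x' has two parse trees (no precedence encoded between + and &)
Ambiguous


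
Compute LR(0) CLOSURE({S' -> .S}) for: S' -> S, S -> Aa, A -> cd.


Start: S' -> .S
For each item with dot before a nonterminal B, add B -> .γ for every B-production
Closure: [S' -> .S, S -> .Aa, A -> .cd]


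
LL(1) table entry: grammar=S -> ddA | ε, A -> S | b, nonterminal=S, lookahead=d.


For [S, d]: 'd' ∈ FIRST(ddA)
Entry: S -> ddA


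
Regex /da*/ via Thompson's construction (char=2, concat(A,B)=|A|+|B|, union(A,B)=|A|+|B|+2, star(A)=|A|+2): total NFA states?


Syntax tree has 2 char leaf(s), 0 union(s), 1 star(s)
chars contribute 2×2 = 4; each union adds +2; each star adds +2
Total: 4 + 0 + 2 = 6 states


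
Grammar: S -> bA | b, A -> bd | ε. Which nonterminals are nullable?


A nonterminal is nullable iff some alternative derives ε (directly, or every symbol in it is nullable)
Nullable: {A}


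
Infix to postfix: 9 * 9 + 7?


Left to right (same or higher precedence on left)
Postfix: 9 9 * 7 +


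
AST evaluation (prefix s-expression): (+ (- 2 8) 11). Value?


Evaluate inner: (- 2 8) = -6
Evaluate root: (+ -6 11) = 5
Result: 5


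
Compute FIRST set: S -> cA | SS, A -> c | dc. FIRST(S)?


Per alternative of S: FIRST(cA) = {c}; FIRST(SS) = {c}
FIRST(S) = {c}


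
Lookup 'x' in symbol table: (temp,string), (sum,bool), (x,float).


Lookup 'x' → type float


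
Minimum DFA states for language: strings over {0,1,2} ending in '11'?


Track the longest suffix of input matching a prefix of '11': 3 classes (prefixes of length 0..2)
Minimal DFA: 3 states


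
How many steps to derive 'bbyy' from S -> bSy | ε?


Derivation: S => bSy => bbSyy => bbyy
Steps: 3


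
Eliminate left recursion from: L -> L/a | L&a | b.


Left-recursive alternatives: L/a, L&a; non-recursive: b
Introduce L': L -> bL', L' -> /aL' | &aL' | ε


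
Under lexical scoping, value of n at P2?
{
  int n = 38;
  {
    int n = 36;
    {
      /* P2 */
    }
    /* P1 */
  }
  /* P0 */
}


P2's block does not declare n; resolves to the enclosing declaration at depth 1
n = 36


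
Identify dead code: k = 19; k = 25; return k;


first assignment to k is overwritten before any read
Dead: 'k = 19'


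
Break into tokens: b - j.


Scan left to right, longest-match per lexeme
Tokens: ID(b), OP(-), ID(j)


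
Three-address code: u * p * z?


Break into single-operator statements:
t1 = u * p
t2 = t1 * z


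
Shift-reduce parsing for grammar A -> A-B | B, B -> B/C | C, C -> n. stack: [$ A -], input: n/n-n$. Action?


no handle ('A-' is not any RHS); shift 'n'
Action: shift


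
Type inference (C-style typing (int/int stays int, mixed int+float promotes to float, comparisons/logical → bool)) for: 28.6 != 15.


Operand types: float != int
Rule: comparison yields bool
Result type: bool


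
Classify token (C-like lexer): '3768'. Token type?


Pattern: digits only
Type: INTEGER_LITERAL


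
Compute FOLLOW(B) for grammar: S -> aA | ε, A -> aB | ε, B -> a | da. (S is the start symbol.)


$ ∈ FOLLOW(S). For each A -> αBβ: add FIRST(β)\{ε} to FOLLOW(B); if β nullable, add FOLLOW(A).
FOLLOW(B) = {$}


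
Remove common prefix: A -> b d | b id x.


Common prefix: 'b'
Factored: A -> b A', A' -> d | id x


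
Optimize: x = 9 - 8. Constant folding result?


9 - 8 = 1 at compile time
Optimized: x = 1


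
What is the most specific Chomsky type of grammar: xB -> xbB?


LHS has context (more than one symbol) and |LHS| ≤ |RHS|
Classification: Type 1 (Context-Sensitive)


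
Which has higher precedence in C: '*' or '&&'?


'*' is multiplicative (level 10); '&&' is logical AND (level 2)
Higher level binds tighter
'*' has higher precedence than '&&'


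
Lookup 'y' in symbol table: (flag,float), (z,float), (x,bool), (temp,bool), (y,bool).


Lookup 'y' → type bool


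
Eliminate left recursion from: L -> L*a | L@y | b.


Left-recursive alternatives: L*a, L@y; non-recursive: b
Introduce L': L -> bL', L' -> *aL' | @yL' | ε


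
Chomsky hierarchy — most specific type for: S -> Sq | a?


Left-linear: every RHS is a terminal or one nonterminal followed by a terminal
Classification: Type 3 (Regular)


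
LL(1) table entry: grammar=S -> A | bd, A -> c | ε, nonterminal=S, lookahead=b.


For [S, b]: 'b' ∈ FIRST(bd)
Entry: S -> bd


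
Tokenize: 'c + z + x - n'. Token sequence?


Scan left to right, longest-match per lexeme
Tokens: ID(c), OP(+), ID(z), OP(+), ID(x), OP(-), ID(n)


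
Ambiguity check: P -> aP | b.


right-linear, alternatives start with distinct terminals 'a' vs 'b': unique leftmost derivation
Unambiguous


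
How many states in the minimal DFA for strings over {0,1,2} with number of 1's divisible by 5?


Track (count of 1) mod 5: states 0..4, accept at 0
Minimal DFA: 5 states


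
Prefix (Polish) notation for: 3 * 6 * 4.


left-to-right (same/higher precedence on left): tree is (* (* 3 6) 4)
Prefix: * * 3 6 4


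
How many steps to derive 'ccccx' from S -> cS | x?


Derivation: S => cS => ccS => cccS => ccccS => ccccx
Steps: 5


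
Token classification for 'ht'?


Pattern: letter/underscore followed by alphanumerics, not a keyword
Type: IDENTIFIER


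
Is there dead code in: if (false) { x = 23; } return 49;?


condition is constant false, so the whole block is unreachable
Dead: 'if (false) { x = 23; }'


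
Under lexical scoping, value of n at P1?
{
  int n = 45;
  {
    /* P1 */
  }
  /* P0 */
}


P1's block does not declare n; resolves to the enclosing declaration at depth 0
n = 45


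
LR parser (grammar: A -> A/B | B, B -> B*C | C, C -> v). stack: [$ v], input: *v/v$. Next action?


'v' on top is the handle for C -> v
Action: reduce (C -> v)


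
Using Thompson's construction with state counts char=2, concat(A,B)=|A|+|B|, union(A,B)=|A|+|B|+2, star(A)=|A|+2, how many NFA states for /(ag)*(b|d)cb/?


Syntax tree has 6 char leaf(s), 1 union(s), 1 star(s)
chars contribute 6×2 = 12; each union adds +2; each star adds +2
Total: 12 + 2 + 2 = 16 states


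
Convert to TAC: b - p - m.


Break into single-operator statements:
t1 = b - p
t2 = t1 - m


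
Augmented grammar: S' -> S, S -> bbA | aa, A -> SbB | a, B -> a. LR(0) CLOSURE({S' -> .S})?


Start: S' -> .S
For each item with dot before a nonterminal B, add B -> .γ for every B-production
Closure: [S' -> .S, S -> .bbA, S -> .aa]


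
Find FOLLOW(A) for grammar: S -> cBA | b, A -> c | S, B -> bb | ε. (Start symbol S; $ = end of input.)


$ ∈ FOLLOW(S). For each A -> αBβ: add FIRST(β)\{ε} to FOLLOW(B); if β nullable, add FOLLOW(A).
FOLLOW(A) = {$}


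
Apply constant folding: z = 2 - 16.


2 - 16 = -14 at compile time
Optimized: z = -14


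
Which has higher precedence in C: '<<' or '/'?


'/' is multiplicative (level 10); '<<' is shift (level 8)
Higher level binds tighter
'/' has higher precedence than '<<'


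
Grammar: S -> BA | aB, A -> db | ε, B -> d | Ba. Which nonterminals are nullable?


A nonterminal is nullable iff some alternative derives ε (directly, or every symbol in it is nullable)
Nullable: {A}


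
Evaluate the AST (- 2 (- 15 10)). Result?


Evaluate inner: (- 15 10) = 5
Evaluate root: (- 2 5) = -3
Result: -3


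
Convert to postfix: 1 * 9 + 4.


Left to right (same or higher precedence on left)
Postfix: 1 9 * 4 +


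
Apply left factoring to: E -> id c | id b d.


Common prefix: 'id'
Factored: E -> id E', E' -> c | b d


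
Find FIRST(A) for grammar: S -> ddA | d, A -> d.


Per alternative of A: FIRST(d) = {d}
FIRST(A) = {d}


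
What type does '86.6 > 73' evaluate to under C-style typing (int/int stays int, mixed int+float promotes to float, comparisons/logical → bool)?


Operand types: float > int
Rule: comparison yields bool
Result type: bool


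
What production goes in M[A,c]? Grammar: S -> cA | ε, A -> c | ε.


For [A, c]: 'c' ∈ FIRST(c)
Entry: A -> c


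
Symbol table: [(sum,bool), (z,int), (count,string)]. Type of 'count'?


Lookup 'count' → type string


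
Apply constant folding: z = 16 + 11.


16 + 11 = 27 at compile time
Optimized: z = 27


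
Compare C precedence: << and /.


'/' is multiplicative (level 10); '<<' is shift (level 8)
Higher level binds tighter
'/' has higher precedence than '<<'


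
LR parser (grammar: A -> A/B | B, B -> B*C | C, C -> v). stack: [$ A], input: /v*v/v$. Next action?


shift '/' to continue A -> A/B
Action: shift


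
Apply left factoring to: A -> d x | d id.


Common prefix: 'd'
Factored: A -> d A', A' -> x | id


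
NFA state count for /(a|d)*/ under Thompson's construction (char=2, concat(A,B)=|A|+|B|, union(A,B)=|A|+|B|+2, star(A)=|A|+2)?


Syntax tree has 2 char leaf(s), 1 union(s), 1 star(s)
chars contribute 2×2 = 4; each union adds +2; each star adds +2
Total: 4 + 2 + 2 = 8 states


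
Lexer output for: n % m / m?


Scan left to right, longest-match per lexeme
Tokens: ID(n), OP(%), ID(m), OP(/), ID(m)


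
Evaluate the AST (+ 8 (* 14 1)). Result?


Evaluate inner: (* 14 1) = 14
Evaluate root: (+ 8 14) = 22
Result: 22


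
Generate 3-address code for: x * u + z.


Break into single-operator statements:
t1 = x * u
t2 = t1 + z


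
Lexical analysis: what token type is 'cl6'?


Pattern: letter/underscore followed by alphanumerics, not a keyword
Type: IDENTIFIER


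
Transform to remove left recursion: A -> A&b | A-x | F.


Left-recursive alternatives: A&b, A-x; non-recursive: F
Introduce A': A -> FA', A' -> &bA' | -xA' | ε


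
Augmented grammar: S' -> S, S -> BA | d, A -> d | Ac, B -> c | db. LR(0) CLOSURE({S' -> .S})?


Start: S' -> .S
For each item with dot before a nonterminal B, add B -> .γ for every B-production
Closure: [S' -> .S, S -> .BA, S -> .d, B -> .c, B -> .db]


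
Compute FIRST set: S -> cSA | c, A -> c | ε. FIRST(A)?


Per alternative of A: FIRST(c) = {c}; FIRST(ε) = {ε}
FIRST(A) = {c, ε}


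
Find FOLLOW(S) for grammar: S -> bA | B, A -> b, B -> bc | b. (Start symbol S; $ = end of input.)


$ ∈ FOLLOW(S). For each A -> αBβ: add FIRST(β)\{ε} to FOLLOW(B); if β nullable, add FOLLOW(A).
FOLLOW(S) = {$}


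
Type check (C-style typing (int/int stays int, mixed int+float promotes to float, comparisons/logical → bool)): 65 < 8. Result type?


Operand types: int < int
Rule: comparison yields bool
Result type: bool


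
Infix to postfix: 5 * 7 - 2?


Left to right (same or higher precedence on left)
Postfix: 5 7 * 2 -


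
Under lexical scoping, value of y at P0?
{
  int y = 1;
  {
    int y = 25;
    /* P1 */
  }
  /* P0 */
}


y declared in the same block as P0
y = 1


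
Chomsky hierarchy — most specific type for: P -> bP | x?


Right-linear: every RHS is a terminal or a terminal followed by one nonterminal
Classification: Type 3 (Regular)


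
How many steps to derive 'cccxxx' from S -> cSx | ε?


Derivation: S => cSx => ccSxx => cccSxxx => cccxxx
Steps: 4


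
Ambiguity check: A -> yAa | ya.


balanced y^n…a^n: each string has a unique parse
Unambiguous


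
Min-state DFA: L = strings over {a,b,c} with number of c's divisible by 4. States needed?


Track (count of c) mod 4: states 0..3, accept at 0
Minimal DFA: 4 states


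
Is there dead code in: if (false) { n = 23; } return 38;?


condition is constant false, so the whole block is unreachable
Dead: 'if (false) { n = 23; }'


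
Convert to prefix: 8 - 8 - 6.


left-to-right (same/higher precedence on left): tree is (- (- 8 8) 6)
Prefix: - - 8 8 6


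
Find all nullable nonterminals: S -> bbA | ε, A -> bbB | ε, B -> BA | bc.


A nonterminal is nullable iff some alternative derives ε (directly, or every symbol in it is nullable)
Nullable: {A, S}


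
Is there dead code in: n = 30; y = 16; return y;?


n is assigned but never read
Dead: 'n = 30'


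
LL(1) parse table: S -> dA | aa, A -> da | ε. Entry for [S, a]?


For [S, a]: 'a' ∈ FIRST(aa)
Entry: S -> aa


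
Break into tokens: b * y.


Scan left to right, longest-match per lexeme
Tokens: ID(b), OP(*), ID(y)


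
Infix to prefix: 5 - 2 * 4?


'*' binds tighter: tree is (- 5 (* 2 4))
Prefix: - 5 * 2 4


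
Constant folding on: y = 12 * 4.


12 * 4 = 48 at compile time
Optimized: y = 48


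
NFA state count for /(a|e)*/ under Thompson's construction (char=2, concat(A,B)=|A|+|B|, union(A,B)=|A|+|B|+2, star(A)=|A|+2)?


Syntax tree has 2 char leaf(s), 1 union(s), 1 star(s)
chars contribute 2×2 = 4; each union adds +2; each star adds +2
Total: 4 + 2 + 2 = 8 states


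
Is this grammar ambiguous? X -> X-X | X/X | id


'id-id/id' has two parse trees (no precedence encoded between - and /)
Ambiguous


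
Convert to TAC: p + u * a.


Break into single-operator statements:
t1 = u * a
t2 = p + t1


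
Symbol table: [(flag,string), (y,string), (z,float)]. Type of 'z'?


Lookup 'z' → type float


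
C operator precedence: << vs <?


'<<' is shift (level 8); '<' is relational (level 7)
Higher level binds tighter
'<<' has higher precedence than '<'


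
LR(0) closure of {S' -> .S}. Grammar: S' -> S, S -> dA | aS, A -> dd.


Start: S' -> .S
For each item with dot before a nonterminal B, add B -> .γ for every B-production
Closure: [S' -> .S, S -> .dA, S -> .aS]


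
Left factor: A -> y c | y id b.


Common prefix: 'y'
Factored: A -> y A', A' -> c | id b


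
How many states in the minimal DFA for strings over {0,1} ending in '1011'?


Track the longest suffix of input matching a prefix of '1011': 5 classes (prefixes of length 0..4)
Minimal DFA: 5 states


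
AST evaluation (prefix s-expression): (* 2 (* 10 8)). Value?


Evaluate inner: (* 10 8) = 80
Evaluate root: (* 2 80) = 160
Result: 160


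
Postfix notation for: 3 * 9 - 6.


Left to right (same or higher precedence on left)
Postfix: 3 9 * 6 -


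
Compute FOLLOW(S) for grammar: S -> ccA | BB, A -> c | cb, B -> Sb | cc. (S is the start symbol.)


$ ∈ FOLLOW(S). For each A -> αBβ: add FIRST(β)\{ε} to FOLLOW(B); if β nullable, add FOLLOW(A).
FOLLOW(S) = {$, b}


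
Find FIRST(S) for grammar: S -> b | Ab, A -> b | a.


Per alternative of S: FIRST(b) = {b}; FIRST(Ab) = {a, b}
FIRST(S) = {a, b}


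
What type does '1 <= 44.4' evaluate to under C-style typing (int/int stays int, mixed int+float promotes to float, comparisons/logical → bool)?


Operand types: int <= float
Rule: comparison yields bool
Result type: bool


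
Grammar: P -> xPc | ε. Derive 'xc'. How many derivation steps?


Derivation: P => xPc => xc
Steps: 2


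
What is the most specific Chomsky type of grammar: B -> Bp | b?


Left-linear: every RHS is a terminal or one nonterminal followed by a terminal
Classification: Type 3 (Regular)


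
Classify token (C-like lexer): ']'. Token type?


Pattern: delimiter/punctuation
Type: PUNCTUATION


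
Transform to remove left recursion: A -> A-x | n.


Left-recursive alternatives: A-x; non-recursive: n
Introduce A': A -> nA', A' -> -xA' | ε


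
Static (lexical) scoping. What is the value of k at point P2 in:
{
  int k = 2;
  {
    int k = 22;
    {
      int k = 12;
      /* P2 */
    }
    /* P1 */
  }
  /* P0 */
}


k declared in the same block as P2
k = 12


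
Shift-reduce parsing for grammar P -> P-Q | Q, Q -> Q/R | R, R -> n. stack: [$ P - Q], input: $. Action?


handle 'P-Q' on top; lookahead ∈ FOLLOW(P) = {-, $}
Action: reduce (P -> P-Q)


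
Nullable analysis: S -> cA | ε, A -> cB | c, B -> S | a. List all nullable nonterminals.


A nonterminal is nullable iff some alternative derives ε (directly, or every symbol in it is nullable)
Nullable: {B, S}


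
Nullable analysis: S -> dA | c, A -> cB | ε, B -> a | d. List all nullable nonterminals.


A nonterminal is nullable iff some alternative derives ε (directly, or every symbol in it is nullable)
Nullable: {A}


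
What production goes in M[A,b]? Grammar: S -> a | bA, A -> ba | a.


For [A, b]: 'b' ∈ FIRST(ba)
Entry: A -> ba


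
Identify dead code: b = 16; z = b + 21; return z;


b is read by z's definition; z is returned
No dead code


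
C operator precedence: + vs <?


'+' is additive (level 9); '<' is relational (level 7)
Higher level binds tighter
'+' has higher precedence than '<'


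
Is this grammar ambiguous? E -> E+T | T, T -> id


precedence layered via separate nonterminal T: deterministic
Unambiguous


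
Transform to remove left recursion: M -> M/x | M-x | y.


Left-recursive alternatives: M/x, M-x; non-recursive: y
Introduce M': M -> yM', M' -> /xM' | -xM' | ε


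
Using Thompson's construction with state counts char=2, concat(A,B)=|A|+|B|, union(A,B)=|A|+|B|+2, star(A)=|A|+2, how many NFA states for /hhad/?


Syntax tree has 4 char leaf(s), 0 union(s), 0 star(s)
chars contribute 4×2 = 8; each union adds +2; each star adds +2
Total: 8 + 0 + 0 = 8 states


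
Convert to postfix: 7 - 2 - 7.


Left to right (same or higher precedence on left)
Postfix: 7 2 - 7 -


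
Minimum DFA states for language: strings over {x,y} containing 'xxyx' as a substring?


KMP-style automaton: 4 progress states + 1 absorbing accept = 5
Minimal DFA: 5 states


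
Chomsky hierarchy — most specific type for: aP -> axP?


LHS has context (more than one symbol) and |LHS| ≤ |RHS|
Classification: Type 1 (Context-Sensitive)


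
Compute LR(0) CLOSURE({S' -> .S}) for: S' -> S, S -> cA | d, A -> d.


Start: S' -> .S
For each item with dot before a nonterminal B, add B -> .γ for every B-production
Closure: [S' -> .S, S -> .cA, S -> .d]


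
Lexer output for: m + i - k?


Scan left to right, longest-match per lexeme
Tokens: ID(m), OP(+), ID(i), OP(-), ID(k)


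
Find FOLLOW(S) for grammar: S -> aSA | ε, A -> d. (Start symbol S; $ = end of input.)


$ ∈ FOLLOW(S). For each A -> αBβ: add FIRST(β)\{ε} to FOLLOW(B); if β nullable, add FOLLOW(A).
FOLLOW(S) = {$, d}


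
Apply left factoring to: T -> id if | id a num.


Common prefix: 'id'
Factored: T -> id T', T' -> if | a num


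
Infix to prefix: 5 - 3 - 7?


left-to-right (same/higher precedence on left): tree is (- (- 5 3) 7)
Prefix: - - 5 3 7


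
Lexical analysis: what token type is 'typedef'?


Pattern: reserved word
Type: KEYWORD


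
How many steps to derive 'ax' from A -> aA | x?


Derivation: A => aA => ax
Steps: 2


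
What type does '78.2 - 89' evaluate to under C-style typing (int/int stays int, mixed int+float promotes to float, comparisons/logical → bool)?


Operand types: float - int
Rule: mixed int/float promotes to float; int/int stays int
Result type: float


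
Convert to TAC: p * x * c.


Break into single-operator statements:
t1 = p * x
t2 = t1 * c


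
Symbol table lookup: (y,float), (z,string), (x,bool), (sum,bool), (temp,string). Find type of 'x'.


Lookup 'x' → type bool


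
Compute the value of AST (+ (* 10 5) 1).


Evaluate inner: (* 10 5) = 50
Evaluate root: (+ 50 1) = 51
Result: 51


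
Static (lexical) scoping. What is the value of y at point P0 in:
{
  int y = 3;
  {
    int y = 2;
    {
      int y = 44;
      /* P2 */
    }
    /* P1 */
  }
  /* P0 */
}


y declared in the same block as P0
y = 3


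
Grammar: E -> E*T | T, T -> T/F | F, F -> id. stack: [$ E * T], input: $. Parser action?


handle 'E*T' on top; lookahead ∈ FOLLOW(E) = {*, $}
Action: reduce (E -> E*T)


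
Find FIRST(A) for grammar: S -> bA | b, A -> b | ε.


Per alternative of A: FIRST(b) = {b}; FIRST(ε) = {ε}
FIRST(A) = {b, ε}


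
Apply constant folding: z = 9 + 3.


9 + 3 = 12 at compile time
Optimized: z = 12


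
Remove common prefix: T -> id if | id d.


Common prefix: 'id'
Factored: T -> id T', T' -> if | d


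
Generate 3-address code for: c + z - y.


Break into single-operator statements:
t1 = c + z
t2 = t1 - y


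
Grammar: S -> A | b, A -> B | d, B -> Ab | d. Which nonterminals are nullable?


A nonterminal is nullable iff some alternative derives ε (directly, or every symbol in it is nullable)
Nullable: {}


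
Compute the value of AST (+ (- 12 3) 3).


Evaluate inner: (- 12 3) = 9
Evaluate root: (+ 9 3) = 12
Result: 12


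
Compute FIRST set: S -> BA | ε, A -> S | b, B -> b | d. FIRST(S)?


Per alternative of S: FIRST(BA) = {b, d}; FIRST(ε) = {ε}
FIRST(S) = {b, d, ε}


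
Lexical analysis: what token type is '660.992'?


Pattern: digits with a decimal point
Type: FLOAT_LITERAL


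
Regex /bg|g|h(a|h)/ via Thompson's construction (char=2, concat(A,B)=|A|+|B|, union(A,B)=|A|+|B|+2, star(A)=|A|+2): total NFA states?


Syntax tree has 6 char leaf(s), 3 union(s), 0 star(s)
chars contribute 6×2 = 12; each union adds +2; each star adds +2
Total: 12 + 6 + 0 = 18 states


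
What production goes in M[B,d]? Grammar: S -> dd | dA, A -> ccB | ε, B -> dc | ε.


For [B, d]: 'd' ∈ FIRST(dc)
Entry: B -> dc


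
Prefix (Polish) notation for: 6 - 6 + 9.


left-to-right (same/higher precedence on left): tree is (+ (- 6 6) 9)
Prefix: + - 6 6 9


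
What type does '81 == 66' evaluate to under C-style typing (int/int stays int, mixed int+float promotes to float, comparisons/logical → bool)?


Operand types: int == int
Rule: comparison yields bool
Result type: bool


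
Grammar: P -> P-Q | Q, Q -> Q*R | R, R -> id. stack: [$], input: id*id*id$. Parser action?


no handle on stack; shift 'id'
Action: shift


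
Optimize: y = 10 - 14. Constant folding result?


10 - 14 = -4 at compile time
Optimized: y = -4


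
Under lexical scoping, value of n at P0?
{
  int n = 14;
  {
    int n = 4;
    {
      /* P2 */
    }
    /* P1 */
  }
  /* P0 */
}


n declared in the same block as P0
n = 14


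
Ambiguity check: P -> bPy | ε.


balanced b^n…y^n: each string has a unique parse
Unambiguous


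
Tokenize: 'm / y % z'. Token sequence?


Scan left to right, longest-match per lexeme
Tokens: ID(m), OP(/), ID(y), OP(%), ID(z)


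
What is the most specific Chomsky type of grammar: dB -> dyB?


LHS has context (more than one symbol) and |LHS| ≤ |RHS|
Classification: Type 1 (Context-Sensitive)


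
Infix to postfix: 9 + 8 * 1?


* has higher precedence, evaluate 8*1 first
Postfix: 9 8 1 * +


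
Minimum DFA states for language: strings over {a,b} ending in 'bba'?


Track the longest suffix of input matching a prefix of 'bba': 4 classes (prefixes of length 0..3)
Minimal DFA: 4 states


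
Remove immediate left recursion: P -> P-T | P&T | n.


Left-recursive alternatives: P-T, P&T; non-recursive: n
Introduce P': P -> nP', P' -> -TP' | &TP' | ε


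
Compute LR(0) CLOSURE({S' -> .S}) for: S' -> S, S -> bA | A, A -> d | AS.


Start: S' -> .S
For each item with dot before a nonterminal B, add B -> .γ for every B-production
Closure: [S' -> .S, S -> .bA, S -> .A, A -> .d, A -> .AS]


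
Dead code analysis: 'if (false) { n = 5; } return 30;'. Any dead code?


condition is constant false, so the whole block is unreachable
Dead: 'if (false) { n = 5; }'


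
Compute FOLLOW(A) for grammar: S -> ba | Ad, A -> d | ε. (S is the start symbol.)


$ ∈ FOLLOW(S). For each A -> αBβ: add FIRST(β)\{ε} to FOLLOW(B); if β nullable, add FOLLOW(A).
FOLLOW(A) = {d}


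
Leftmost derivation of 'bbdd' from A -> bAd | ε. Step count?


Derivation: A => bAd => bbAdd => bbdd
Steps: 3


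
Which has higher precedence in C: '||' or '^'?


'^' is bitwise XOR (level 4); '||' is logical OR (level 1)
Higher level binds tighter
'^' has higher precedence than '||'


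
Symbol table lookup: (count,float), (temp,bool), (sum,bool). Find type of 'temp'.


Lookup 'temp' → type bool


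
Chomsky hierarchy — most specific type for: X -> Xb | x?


Left-linear: every RHS is a terminal or one nonterminal followed by a terminal
Classification: Type 3 (Regular)


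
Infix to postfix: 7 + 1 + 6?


Left to right (same or higher precedence on left)
Postfix: 7 1 + 6 +


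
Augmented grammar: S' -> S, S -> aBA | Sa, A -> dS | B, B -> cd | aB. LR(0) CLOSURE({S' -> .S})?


Start: S' -> .S
For each item with dot before a nonterminal B, add B -> .γ for every B-production
Closure: [S' -> .S, S -> .aBA, S -> .Sa]


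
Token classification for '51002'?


Pattern: digits only
Type: INTEGER_LITERAL


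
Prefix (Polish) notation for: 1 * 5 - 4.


left-to-right (same/higher precedence on left): tree is (- (* 1 5) 4)
Prefix: - * 1 5 4


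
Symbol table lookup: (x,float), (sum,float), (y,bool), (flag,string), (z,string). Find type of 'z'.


Lookup 'z' → type string


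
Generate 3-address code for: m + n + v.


Break into single-operator statements:
t1 = m + n
t2 = t1 + v


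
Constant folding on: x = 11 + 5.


11 + 5 = 16 at compile time
Optimized: x = 16


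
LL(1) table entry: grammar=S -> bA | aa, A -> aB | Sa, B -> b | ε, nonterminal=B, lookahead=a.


For [B, a]: ε is nullable and 'a' ∈ FOLLOW(B)
Entry: B -> ε


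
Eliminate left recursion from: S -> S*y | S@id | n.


Left-recursive alternatives: S*y, S@id; non-recursive: n
Introduce S': S -> nS', S' -> *yS' | @idS' | ε


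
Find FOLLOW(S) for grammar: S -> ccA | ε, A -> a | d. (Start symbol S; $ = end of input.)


$ ∈ FOLLOW(S). For each A -> αBβ: add FIRST(β)\{ε} to FOLLOW(B); if β nullable, add FOLLOW(A).
FOLLOW(S) = {$}


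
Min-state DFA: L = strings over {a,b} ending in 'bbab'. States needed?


Track the longest suffix of input matching a prefix of 'bbab': 5 classes (prefixes of length 0..4)
Minimal DFA: 5 states
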